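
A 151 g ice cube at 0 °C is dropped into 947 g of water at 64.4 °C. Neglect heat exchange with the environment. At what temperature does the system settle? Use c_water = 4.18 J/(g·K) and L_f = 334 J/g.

T_f ≈ 44.6 °C

Let T be the final temperature. ΣQ_i = 0:
fusion: m_ice L_f = 151×334 = 50434; warm the meltwater: 631.18 T; water cools: 947×4.18×(T − 64.4) = 3958.5(T − 64.4)
4589.6 T = 254925 − 50434 = 204491
T ≈ 44.55 °C — above 0 °C, consistent with complete melting.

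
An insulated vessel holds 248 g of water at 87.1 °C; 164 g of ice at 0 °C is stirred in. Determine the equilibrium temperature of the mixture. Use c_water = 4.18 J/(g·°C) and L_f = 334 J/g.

T_f ≈ 20.6 °C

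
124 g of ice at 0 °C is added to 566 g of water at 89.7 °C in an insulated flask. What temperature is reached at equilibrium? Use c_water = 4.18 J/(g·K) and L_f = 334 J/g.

T_f ≈ 59.2 °C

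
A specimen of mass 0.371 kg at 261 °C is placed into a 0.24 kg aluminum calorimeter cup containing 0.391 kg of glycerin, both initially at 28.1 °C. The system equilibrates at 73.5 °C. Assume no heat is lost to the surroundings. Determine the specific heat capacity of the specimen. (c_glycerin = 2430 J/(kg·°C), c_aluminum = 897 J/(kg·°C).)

c ≈ 761 J/(kg·°C)

Net heat exchanged in the isolated system is zero:
0.371·c·(73.5 − 261) + 0.391·2430·(73.5 − 28.1) + 0.24·897·(73.5 − 28.1) = 0
-69.56 c = -52910
c = -52910/-69.56 ≈ 760.6 J/(kg·°C)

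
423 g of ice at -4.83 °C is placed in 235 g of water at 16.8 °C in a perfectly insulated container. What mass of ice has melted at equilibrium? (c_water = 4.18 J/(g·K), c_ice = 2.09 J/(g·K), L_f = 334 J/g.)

m_melted ≈ 36.6 g

Water can give up m c ΔT = 235×4.18×16.8 = 16503 J before reaching 0 °C.
Warming the ice to 0 °C takes 423×2.09×4.83 = 4270.1 J, leaving 12233 J for melting.
Fully melting the ice requires m_ice L_f = 423×334 = 141282 J.
That's not enough to melt it all — equilibrium is at 0 °C with ice remaining.
m_melt = 12233 / L_f = 36.62 g.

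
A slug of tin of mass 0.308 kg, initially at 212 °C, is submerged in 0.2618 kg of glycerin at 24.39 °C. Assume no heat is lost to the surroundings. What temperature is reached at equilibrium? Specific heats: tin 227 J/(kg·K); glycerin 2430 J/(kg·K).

T_f is the heat-capacity-weighted average of the initial temperatures:
T_f = (69.92*212 + 636.17*24.39) / (69.92 + 636.17)
    = 30338 / 706.09 ≈ 42.97 °C

T_f ≈ 43.0 °C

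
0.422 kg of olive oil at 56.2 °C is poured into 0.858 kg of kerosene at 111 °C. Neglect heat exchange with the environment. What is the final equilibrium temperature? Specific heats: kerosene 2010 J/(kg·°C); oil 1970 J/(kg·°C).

T_f ≈ 93.2 °C

Taking heat into each body as positive, Σ m c ΔT = 0:
0.858·2010·(T − 111) + 0.422·1970·(T − 56.2) = 0
2555.9 T = 238150
T ≈ 93.18 °C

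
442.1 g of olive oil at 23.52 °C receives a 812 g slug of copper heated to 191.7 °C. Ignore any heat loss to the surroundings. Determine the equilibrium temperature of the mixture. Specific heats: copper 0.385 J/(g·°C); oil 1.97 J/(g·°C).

T_f ≈ 67.9 °C

Conservation of energy gives ΣQ = 0:
812·0.385·(T − 191.7) + 442.1·1.97·(T − 23.52) = 0
312.62(T − 191.7) + 870.94(T − 23.52) = 0
1183.6 T = 80414
T = 80414 / 1183.6 = 67.9 °C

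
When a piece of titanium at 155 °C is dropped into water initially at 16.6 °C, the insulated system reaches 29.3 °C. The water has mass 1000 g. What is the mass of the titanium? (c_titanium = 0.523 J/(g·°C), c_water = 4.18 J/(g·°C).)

m ≈ 808 g

|Q_titanium| = |Q_water|:
m×0.523×(155 − 29.3) = 1000×4.18×(29.3 − 16.6)
65.74 m = 53086  ⇒  m ≈ 807.5 g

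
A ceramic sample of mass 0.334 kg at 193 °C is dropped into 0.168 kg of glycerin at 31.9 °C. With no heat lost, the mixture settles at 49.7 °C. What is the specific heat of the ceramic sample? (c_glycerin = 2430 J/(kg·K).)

c ≈ 152 J/(kg·K)

Net heat exchanged in the isolated system is zero:
0.334×c×(49.7 − 193) + 0.168×2430×(49.7 − 31.9) = 0
-47.86 c = -7266.7
c = -7266.7/-47.86 ≈ 151.8 J/(kg·K)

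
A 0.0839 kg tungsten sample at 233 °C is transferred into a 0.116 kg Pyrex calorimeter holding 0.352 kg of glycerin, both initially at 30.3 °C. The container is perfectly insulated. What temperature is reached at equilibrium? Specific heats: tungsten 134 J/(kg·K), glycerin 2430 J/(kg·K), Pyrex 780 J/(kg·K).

T_f ≈ 32.7 °C

Setting the total heat transfer to zero:
0.0839*134*(T − 233) + 0.352*2430*(T − 30.3) + 0.116*780*(T − 30.3) = 0
(11.24 + 855.36 + 90.48) T = 11.24*233 + 855.36*30.3 + 90.48*30.3
T = 31278/957.08 ≈ 32.68 °C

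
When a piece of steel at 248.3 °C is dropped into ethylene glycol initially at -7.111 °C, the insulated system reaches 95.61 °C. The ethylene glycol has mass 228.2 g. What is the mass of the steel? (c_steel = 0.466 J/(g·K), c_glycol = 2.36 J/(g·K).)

m ≈ 777 g

Energy conservation, ΣQ = 0:
m×0.466×(95.61 − 248.3) + 228.2×2.36×(95.61 − (-7.111)) = 0
-71.15 m = -55321
m = -55321/-71.15 ≈ 777.5 g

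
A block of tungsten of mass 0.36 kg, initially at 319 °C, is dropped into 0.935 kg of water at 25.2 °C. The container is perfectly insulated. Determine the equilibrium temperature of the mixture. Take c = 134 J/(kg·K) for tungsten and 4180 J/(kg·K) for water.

T_f ≈ 28.8 °C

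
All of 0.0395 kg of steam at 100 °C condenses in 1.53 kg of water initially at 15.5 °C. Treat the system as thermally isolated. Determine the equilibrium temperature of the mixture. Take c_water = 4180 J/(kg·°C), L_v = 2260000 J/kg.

T_f ≈ 31.2 °C

Heat gained plus heat lost sum to zero:
condense steam: −0.0395·2260000 = −89270; condensed water 100 °C→T: 165.11(T − 100); water warms: 1.53·4180·(T − 15.5) = 6395.4(T − 15.5)
6560.5 T = 89270 + 16511 + 99129 = 204910
T ≈ 31.23 °C (< 100 °C, so full condensation is consistent).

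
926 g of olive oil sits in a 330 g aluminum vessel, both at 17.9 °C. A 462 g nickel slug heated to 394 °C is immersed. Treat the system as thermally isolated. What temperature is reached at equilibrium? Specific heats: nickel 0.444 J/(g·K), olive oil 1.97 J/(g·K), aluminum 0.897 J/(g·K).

With ΣQ=0 the equilibrium temperature is the m·c-weighted mean:
T_f = (205.13×394 + 1824.2×17.9 + 296.01×17.9) / (205.13 + 1824.2 + 296.01)
    = 118773 / 2325.4 ≈ 51.08 °C

T_f ≈ 51.1 °C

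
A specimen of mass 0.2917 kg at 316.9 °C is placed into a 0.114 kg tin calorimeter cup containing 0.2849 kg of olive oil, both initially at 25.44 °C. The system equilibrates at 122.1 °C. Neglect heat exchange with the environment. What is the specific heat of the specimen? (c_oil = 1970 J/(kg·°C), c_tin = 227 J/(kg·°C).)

c ≈ 999 J/(kg·°C)

Setting the total heat transfer to zero:
0.2917×c×(122.1 − 316.9) + 0.2849×1970×(122.1 − 25.44) + 0.114×227×(122.1 − 25.44) = 0
-56.82 c = -56752
c = -56752/-56.82 ≈ 998.7 J/(kg·°C)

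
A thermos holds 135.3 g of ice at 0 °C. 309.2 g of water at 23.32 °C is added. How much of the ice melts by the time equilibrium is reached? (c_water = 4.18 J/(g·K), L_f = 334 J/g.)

m_melted ≈ 90.2 g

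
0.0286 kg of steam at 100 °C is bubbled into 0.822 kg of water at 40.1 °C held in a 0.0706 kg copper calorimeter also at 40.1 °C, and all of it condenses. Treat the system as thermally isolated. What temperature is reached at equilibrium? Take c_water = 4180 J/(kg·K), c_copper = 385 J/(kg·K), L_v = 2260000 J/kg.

T_f ≈ 60.1 °C

Conservation of energy gives ΣQ = 0:
condense steam: −0.0286×2260000 = −64636
  condensate cools 100→T: 0.0286×4180×(T − 100) = 119.55(T − 100)
  original water: 3436(T − 40.1)
  cup: 27.18(T − 40.1)
3582.7 T = 64636 + 11955 + 138872 = 215463
T ≈ 60.14 °C (< 100 °C, so full condensation is consistent).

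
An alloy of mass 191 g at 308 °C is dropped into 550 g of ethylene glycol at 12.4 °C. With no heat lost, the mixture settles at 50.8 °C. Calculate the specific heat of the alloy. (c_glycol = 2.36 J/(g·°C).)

c ≈ 1.01 J/(g·°C)

m_s c (T_s − T_f) = m_glycol c_glycol (T_f − T_0):
191×c×(308 − 50.8) = 550×2.36×(50.8 − 12.4)
49125 c = 49843  ⇒  c ≈ 1.015 J/(g·°C)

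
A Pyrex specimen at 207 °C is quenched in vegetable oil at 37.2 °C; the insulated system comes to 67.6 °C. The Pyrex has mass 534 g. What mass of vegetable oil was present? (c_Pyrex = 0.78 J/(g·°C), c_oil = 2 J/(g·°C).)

m ≈ 955 g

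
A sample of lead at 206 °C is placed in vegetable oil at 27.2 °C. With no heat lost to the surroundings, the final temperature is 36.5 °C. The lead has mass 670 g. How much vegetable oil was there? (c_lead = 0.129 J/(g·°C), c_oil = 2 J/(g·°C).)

m ≈ 788 g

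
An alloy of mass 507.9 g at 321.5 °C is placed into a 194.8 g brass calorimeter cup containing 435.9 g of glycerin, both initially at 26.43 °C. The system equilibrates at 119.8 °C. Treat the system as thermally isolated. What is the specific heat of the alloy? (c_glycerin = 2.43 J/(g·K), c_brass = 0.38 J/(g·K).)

Energy conservation, ΣQ = 0:
507.9·c·(119.8 − 321.5) + 435.9·2.43·(119.8 − 26.43) + 194.8·0.38·(119.8 − 26.43) = 0
-102443 c = -105813
c = -105813/-102443 ≈ 1.033 J/(g·K)

c ≈ 1.03 J/(g·K)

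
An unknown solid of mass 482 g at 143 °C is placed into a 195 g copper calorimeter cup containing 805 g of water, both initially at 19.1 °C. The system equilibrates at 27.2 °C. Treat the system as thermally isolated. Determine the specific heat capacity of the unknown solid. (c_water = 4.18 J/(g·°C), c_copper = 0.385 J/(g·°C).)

c ≈ 0.499 J/(g·°C)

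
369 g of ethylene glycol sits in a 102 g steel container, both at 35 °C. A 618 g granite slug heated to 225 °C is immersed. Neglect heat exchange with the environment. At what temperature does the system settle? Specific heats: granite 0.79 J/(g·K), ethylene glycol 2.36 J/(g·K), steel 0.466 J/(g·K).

T_f ≈ 100.9 °C

Net heat exchanged in the isolated system is zero:
618*0.79*(T − 225) + 369*2.36*(T − 35) + 102*0.466*(T − 35) = 0
1406.6 T = 141993
T = 141993 / 1406.6 = 101 °C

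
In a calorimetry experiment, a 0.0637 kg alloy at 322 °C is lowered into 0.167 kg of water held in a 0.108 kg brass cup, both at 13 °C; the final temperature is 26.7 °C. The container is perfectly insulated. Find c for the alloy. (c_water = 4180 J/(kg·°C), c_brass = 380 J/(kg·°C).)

c ≈ 538 J/(kg·°C)

Let T be the final temperature. ΣQ_i = 0:
0.0637·c·(26.7 − 322) + 0.167·4180·(26.7 − 13) + 0.108·380·(26.7 − 13) = 0
-18.81 c = -10126
c = -10126/-18.81 ≈ 538.3 J/(kg·°C)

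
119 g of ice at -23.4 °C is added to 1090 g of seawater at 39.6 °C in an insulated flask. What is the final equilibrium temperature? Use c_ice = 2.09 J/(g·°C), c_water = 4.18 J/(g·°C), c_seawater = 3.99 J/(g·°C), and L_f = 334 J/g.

T_f ≈ 26.1 °C

Conservation of energy gives ΣQ = 0:
warm ice to 0 °C: 119×2.09×(0 − (-23.4)) = 5819.8
  fusion: m_ice L_f = 119×334 = 39746
  meltwater 0→T: 119×4.18×T = 497.42 T
  seawater: 4349.1(T − 39.6)
4846.5 T = 172224 − 45566 = 126659
T ≈ 26.13 °C (positive, so assuming full melt was valid).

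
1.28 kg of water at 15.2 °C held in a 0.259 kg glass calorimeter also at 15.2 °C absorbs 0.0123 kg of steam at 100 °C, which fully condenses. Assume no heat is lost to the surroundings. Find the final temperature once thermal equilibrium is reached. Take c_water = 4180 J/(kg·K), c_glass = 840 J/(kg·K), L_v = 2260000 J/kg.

Energy balance with sensible and latent terms:
condense steam: −0.0123·2260000 = −27798
  condensate cools 100→T: 0.0123·4180·(T − 100) = 51.41(T − 100)
  water warms: 1.28·4180·(T − 15.2) = 5350.4(T − 15.2)
  glass cup: 0.259·840·(T − 15.2) = 217.56(T − 15.2)
5619.4 T = 27798 + 5141.4 + 84633 = 117572
T ≈ 20.92 °C — below 100 °C, confirming all the steam condensed.

T_f ≈ 20.9 °C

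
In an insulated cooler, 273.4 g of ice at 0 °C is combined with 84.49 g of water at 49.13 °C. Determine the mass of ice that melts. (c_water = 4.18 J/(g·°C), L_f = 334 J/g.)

Cooling the water to 0 °C releases 84.49×4.18×49.13 = 17351 J.
Fully melting the ice requires m_ice L_f = 273.4×334 = 91316 J.
That's not enough to melt it all — equilibrium is at 0 °C with ice remaining.
m_melted×334 = 17351  ⇒  m_melted ≈ 51.95 g.

m_melted ≈ 51.9 g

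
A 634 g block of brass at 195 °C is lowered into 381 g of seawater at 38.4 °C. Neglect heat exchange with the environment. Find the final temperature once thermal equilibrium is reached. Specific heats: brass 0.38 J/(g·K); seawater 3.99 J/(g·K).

Setting the total heat transfer to zero:
634·0.38·(T − 195) + 381·3.99·(T − 38.4) = 0
(240.92 + 1520.2) T = 240.92·195 + 1520.2·38.4
T ≈ 59.82 °C

T_f ≈ 59.8 °C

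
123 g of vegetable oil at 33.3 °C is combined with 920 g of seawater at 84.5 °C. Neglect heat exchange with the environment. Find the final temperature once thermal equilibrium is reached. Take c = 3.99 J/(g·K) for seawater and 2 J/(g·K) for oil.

|Q_seawater| = |Q_oil|:
920·3.99·(84.5 − T) = 123·2·(T − 33.3)
3670.8(84.5 − T) = 246(T − 33.3)
3916.8 T = 318374  ⇒  T ≈ 81.28 °C

T_f ≈ 81.3 °C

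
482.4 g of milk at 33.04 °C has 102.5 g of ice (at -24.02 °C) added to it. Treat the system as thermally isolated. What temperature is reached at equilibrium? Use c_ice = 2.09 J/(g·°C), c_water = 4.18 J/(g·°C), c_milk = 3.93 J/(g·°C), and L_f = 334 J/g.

Heat gained plus heat lost sum to zero:
warm ice to 0 °C: 102.5·2.09·(0 − (-24.02)) = 5145.7
  fusion: m_ice L_f = 102.5·334 = 34235
  warm the meltwater: 428.45 T
  milk cools: 482.4·3.93·(T − 33.04) = 1895.8(T − 33.04)
2324.3 T = 62638 − 39381 = 23258
T ≈ 10.01 °C (positive, so assuming full melt was valid).

T_f ≈ 10.0 °C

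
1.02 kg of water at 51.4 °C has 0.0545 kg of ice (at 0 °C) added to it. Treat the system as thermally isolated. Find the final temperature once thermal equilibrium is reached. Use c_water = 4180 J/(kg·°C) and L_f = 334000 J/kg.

T_f ≈ 44.7 °C

Heat gained plus heat lost sum to zero:
fusion: m_ice L_f = 0.0545·334000 = 18203; meltwater 0→T: 0.0545·4180·T = 227.81 T; water cools: 1.02·4180·(T − 51.4) = 4263.6(T − 51.4)
4491.4 T = 219149 − 18203 = 200946
T ≈ 44.74 °C — above 0 °C, consistent with complete melting.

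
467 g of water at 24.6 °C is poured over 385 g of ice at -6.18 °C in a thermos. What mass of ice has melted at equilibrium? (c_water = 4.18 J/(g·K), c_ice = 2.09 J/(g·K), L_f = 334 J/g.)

m_melted ≈ 129 g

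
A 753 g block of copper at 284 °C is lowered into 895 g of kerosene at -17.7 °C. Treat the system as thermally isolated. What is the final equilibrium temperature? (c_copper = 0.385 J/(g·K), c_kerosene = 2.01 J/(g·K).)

T_f is the heat-capacity-weighted average of the initial temperatures:
T_f = (289.91*284 + 1798.9*(-17.7)) / (289.91 + 1798.9)
    = 50492 / 2088.9 ≈ 24.17 °C

T_f ≈ 24.2 °C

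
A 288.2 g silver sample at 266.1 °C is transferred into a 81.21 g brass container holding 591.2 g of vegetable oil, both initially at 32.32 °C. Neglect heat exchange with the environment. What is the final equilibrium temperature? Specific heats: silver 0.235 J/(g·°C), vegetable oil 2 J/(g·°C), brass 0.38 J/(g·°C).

Energy conservation, ΣQ = 0:
288.2·0.235·(T − 266.1) + 591.2·2·(T − 32.32) + 81.21·0.38·(T − 32.32) = 0
67.73(T − 266.1) + 1182.4(T − 32.32) + 30.86(T − 32.32) = 0
1281 T = 57235
T = 57235 / 1281 = 44.7 °C

T_f ≈ 44.7 °C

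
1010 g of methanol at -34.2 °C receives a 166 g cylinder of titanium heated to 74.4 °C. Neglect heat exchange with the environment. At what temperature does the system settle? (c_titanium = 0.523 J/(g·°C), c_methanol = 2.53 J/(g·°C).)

T_f ≈ -30.6 °C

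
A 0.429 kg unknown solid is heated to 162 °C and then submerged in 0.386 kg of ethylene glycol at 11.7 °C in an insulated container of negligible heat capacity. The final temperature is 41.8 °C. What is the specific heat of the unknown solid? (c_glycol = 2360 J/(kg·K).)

Heat lost by the unknown solid = heat gained by the glycol:
0.429·c·(162 − 41.8) = 0.386·2360·(41.8 − 11.7)
51.57 c = 27420  ⇒  c ≈ 531.7 J/(kg·K)

c ≈ 532 J/(kg·K)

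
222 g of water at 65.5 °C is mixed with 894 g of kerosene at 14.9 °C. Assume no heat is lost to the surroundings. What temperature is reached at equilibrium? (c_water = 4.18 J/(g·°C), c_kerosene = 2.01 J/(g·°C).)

T_f ≈ 32.1 °C

Heat lost by the water equals heat gained by the kerosene:
222*4.18*(65.5 − T) = 894*2.01*(T − 14.9)
927.96(65.5 − T) = 1796.9(T − 14.9)
2724.9 T = 87556  ⇒  T ≈ 32.13 °C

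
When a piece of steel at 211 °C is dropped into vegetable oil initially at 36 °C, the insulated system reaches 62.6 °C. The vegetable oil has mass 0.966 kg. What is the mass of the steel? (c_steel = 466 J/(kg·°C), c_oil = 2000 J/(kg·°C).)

m ≈ 0.743 kg

Setting the total heat transfer to zero:
m×466×(62.6 − 211) + 0.966×2000×(62.6 − 36) = 0
-69154 m = -51391
m = -51391/-69154 ≈ 0.7431 kg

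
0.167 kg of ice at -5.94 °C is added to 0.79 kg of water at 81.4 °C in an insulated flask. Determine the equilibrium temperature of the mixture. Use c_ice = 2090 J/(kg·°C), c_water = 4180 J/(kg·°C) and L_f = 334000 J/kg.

Setting the total heat transfer to zero:
ice -5.94→0 °C: 0.167·2090·5.94 = 2073.2; latent heat to melt: 0.167·334000 = 55778; meltwater 0→T: 0.167·4180·T = 698.06 T; water: 3302.2(T − 81.4)
4000.3 T = 268799 − 57851 = 210948
T ≈ 52.73 °C. Since T > 0 °C, the all-ice-melts assumption holds.

T_f ≈ 52.7 °C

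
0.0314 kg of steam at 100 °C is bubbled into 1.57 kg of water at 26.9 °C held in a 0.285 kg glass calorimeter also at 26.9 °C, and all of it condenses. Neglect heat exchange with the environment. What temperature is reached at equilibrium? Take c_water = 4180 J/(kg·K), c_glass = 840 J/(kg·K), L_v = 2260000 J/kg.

T_f ≈ 38.5 °C

Conservation of energy gives ΣQ = 0:
condense steam: −0.0314×2260000 = −70964
  condensed water 100 °C→T: 131.25(T − 100)
  original water: 6562.6(T − 26.9)
  cup: 239.4(T − 26.9)
6933.3 T = 70964 + 13125 + 182974 = 267063
T ≈ 38.52 °C, under the boiling point, so the assumption holds.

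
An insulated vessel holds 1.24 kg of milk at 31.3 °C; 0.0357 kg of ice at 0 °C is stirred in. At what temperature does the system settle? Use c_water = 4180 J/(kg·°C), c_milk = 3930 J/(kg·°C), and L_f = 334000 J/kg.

Sum of m c ΔT and latent-heat terms is zero:
latent heat to melt: 0.0357×334000 = 11924
  meltwater 0→T: 0.0357×4180×T = 149.23 T
  milk cools: 1.24×3930×(T − 31.3) = 4873.2(T − 31.3)
5022.4 T = 152531 − 11924 = 140607
T ≈ 28.00 °C — above 0 °C, consistent with complete melting.

T_f ≈ 28.0 °C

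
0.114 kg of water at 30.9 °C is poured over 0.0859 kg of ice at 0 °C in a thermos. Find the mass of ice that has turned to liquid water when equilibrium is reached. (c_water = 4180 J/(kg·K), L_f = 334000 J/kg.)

Heat available from the water dropping to 0 °C: 0.114×4180×30.9 = 14724 J.
To melt every bit of ice: 0.0859×334000 = 28691 J.
14724 J < 28691 J, so only part of the ice melts and the system sits at 0 °C.
Mass melted = 14724/334000 ≈ 0.04409 kg.

m_melted ≈ 0.0441 kg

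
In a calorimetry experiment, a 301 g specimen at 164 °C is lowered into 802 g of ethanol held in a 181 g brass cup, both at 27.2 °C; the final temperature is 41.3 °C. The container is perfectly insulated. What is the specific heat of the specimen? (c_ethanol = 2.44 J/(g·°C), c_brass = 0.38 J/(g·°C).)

c ≈ 0.773 J/(g·°C)

Setting the total heat transfer to zero:
301·c·(41.3 − 164) + 802·2.44·(41.3 − 27.2) + 181·0.38·(41.3 − 27.2) = 0
-36933 c = -28562
c = -28562/-36933 ≈ 0.7733 J/(g·°C)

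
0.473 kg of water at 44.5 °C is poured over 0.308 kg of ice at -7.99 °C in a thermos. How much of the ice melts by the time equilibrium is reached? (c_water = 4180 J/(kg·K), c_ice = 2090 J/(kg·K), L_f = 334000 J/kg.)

Heat available from the water dropping to 0 °C: 0.473×4180×44.5 = 87983 J.
Warming the ice to 0 °C takes 0.308×2090×7.99 = 5143.3 J, leaving 82839 J for melting.
To melt every bit of ice: 0.308×334000 = 102872 J.
82839 J < 102872 J, so only part of the ice melts and the system sits at 0 °C.
m_melt = 82839 / L_f = 0.248 kg.

m_melted ≈ 0.248 kg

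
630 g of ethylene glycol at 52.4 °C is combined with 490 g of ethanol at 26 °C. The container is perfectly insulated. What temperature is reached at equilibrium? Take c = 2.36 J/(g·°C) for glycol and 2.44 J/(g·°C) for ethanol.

Let T be the final temperature. ΣQ_i = 0:
630·2.36·(T − 52.4) + 490·2.44·(T − 26) = 0
1486.8(T − 52.4) + 1195.6(T − 26) = 0
(1486.8 + 1195.6) T = 1486.8·52.4 + 1195.6·26
T ≈ 40.63 °C

T_f ≈ 40.6 °C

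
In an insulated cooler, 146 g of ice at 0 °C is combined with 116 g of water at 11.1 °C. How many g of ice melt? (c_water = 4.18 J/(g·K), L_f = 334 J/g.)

m_melted ≈ 16.1 g

Water can give up m c ΔT = 116·4.18·11.1 = 5382.2 J before reaching 0 °C.
Melting all 146 g of ice would need 146·334 = 48764 J.
That's not enough to melt it all — equilibrium is at 0 °C with ice remaining.
m_melt = 5382.2 / L_f = 16.11 g.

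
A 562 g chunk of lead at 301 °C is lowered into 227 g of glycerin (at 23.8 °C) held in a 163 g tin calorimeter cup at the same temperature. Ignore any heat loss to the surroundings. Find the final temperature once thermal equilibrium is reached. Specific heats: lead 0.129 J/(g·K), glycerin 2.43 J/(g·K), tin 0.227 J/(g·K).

With ΣQ=0 the equilibrium temperature is the m·c-weighted mean:
T_f = (72.5*301 + 551.61*23.8 + 37*23.8) / (72.5 + 551.61 + 37)
    = 35831 / 661.11 ≈ 54.20 °C

T_f ≈ 54.2 °C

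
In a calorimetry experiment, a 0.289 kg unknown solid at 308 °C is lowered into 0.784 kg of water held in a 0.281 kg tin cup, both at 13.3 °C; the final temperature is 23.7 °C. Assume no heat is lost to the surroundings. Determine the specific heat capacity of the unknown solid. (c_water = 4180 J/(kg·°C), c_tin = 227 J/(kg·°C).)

Energy conservation, ΣQ = 0:
0.289·c·(23.7 − 308) + 0.784·4180·(23.7 − 13.3) + 0.281·227·(23.7 − 13.3) = 0
-82.16 c = -34745
c = -34745/-82.16 ≈ 422.9 J/(kg·°C)

c ≈ 423 J/(kg·°C)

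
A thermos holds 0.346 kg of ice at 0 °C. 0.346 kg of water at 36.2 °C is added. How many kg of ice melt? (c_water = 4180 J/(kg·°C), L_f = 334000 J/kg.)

Heat available from the water dropping to 0 °C: 0.346·4180·36.2 = 52355 J.
Fully melting the ice requires m_ice L_f = 0.346·334000 = 115564 J.
Since 52355 < 115564 J, not all the ice melts; equilibrium is at 0 °C.
m_melt = 52355 / L_f = 0.1568 kg.

m_melted ≈ 0.157 kg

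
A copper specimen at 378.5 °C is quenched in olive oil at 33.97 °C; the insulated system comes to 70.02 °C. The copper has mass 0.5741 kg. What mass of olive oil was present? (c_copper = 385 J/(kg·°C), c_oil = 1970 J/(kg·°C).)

m ≈ 0.96 kg

|Q_copper| = |Q_oil|:
0.5741·385·(378.5 − 70.02) = m·1970·(70.02 − 33.97)
71018 m = 68183  ⇒  m ≈ 0.9601 kg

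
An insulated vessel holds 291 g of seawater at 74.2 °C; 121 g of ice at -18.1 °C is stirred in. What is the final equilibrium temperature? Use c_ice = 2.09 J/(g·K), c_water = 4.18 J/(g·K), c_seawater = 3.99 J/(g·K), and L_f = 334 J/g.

T_f ≈ 24.7 °C

Heat gained plus heat lost sum to zero:
warm ice to 0 °C: 121×2.09×(0 − (-18.1)) = 4577.3; fusion: m_ice L_f = 121×334 = 40414; warm the meltwater: 505.78 T; seawater cools: 291×3.99×(T − 74.2) = 1161.1(T − 74.2)
1666.9 T = 86153 − 44991 = 41162
T ≈ 24.69 °C. Since T > 0 °C, the all-ice-melts assumption holds.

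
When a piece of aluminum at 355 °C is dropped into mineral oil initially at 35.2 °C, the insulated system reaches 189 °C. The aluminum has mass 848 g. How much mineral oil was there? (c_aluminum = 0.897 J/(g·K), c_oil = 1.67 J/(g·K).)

Net heat exchanged in the isolated system is zero:
848×0.897×(189 − 355) + m×1.67×(189 − 35.2) = 0
256.85 m = 126269
m = 126269/256.85 ≈ 491.6 g

m ≈ 492 g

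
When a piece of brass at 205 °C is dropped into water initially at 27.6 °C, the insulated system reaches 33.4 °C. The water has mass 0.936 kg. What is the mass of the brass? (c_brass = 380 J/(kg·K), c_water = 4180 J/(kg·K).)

m ≈ 0.348 kg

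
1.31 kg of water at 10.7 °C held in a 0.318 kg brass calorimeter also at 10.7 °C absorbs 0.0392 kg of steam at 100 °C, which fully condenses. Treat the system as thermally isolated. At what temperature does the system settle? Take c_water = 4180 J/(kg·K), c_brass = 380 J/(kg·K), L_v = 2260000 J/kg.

T_f ≈ 28.6 °C

Taking heat into each body as positive, Σ m c ΔT = 0:
condense steam: −0.0392×2260000 = −88592; condensed water 100 °C→T: 163.86(T − 100); original water: 5475.8(T − 10.7); cup: 120.84(T − 10.7)
5760.5 T = 88592 + 16386 + 59884 = 164862
T ≈ 28.62 °C, under the boiling point, so the assumption holds.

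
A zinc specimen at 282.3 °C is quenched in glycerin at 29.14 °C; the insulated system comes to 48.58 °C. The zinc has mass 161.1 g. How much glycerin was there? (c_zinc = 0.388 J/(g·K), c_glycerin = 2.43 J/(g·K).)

m ≈ 309 g

Taking heat into each body as positive, Σ m c ΔT = 0:
161.1·0.388·(48.58 − 282.3) + m·2.43·(48.58 − 29.14) = 0
47.24 m = 14609
m = 14609/47.24 ≈ 309.3 g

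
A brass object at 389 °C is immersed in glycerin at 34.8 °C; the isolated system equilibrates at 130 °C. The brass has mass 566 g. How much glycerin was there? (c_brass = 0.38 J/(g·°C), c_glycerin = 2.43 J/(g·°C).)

|Q_brass| = |Q_glycerin|:
566×0.38×(389 − 130) = m×2.43×(130 − 34.8)
231.34 m = 55706  ⇒  m ≈ 240.8 g

m ≈ 241 g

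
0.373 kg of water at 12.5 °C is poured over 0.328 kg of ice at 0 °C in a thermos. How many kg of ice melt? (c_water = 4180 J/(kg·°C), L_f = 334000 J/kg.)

Water can give up m c ΔT = 0.373·4180·12.5 = 19489 J before reaching 0 °C.
Melting all 0.328 kg of ice would need 0.328·334000 = 109552 J.
19489 J < 109552 J, so only part of the ice melts and the system sits at 0 °C.
m_melt = 19489 / L_f = 0.05835 kg.

m_melted ≈ 0.0584 kg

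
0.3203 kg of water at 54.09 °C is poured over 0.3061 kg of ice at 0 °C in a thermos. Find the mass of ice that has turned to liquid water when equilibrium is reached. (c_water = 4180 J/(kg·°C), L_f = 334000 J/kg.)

m_melted ≈ 0.217 kg

Cooling the water to 0 °C releases 0.3203·4180·54.09 = 72419 J.
Fully melting the ice requires m_ice L_f = 0.3061·334000 = 102237 J.
That's not enough to melt it all — equilibrium is at 0 °C with ice remaining.
m_melted·334000 = 72419  ⇒  m_melted ≈ 0.2168 kg.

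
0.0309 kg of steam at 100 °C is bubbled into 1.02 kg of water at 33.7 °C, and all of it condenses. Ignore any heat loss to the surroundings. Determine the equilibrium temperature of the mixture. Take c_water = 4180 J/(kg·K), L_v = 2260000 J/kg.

Energy conservation, ΣQ = 0:
steam→water at 100 °C releases m L_v = 0.0309×2260000 = 69834; condensed water 100 °C→T: 129.16(T − 100); original water: 4263.6(T − 33.7)
4392.8 T = 69834 + 12916 + 143683 = 226434
T ≈ 51.55 °C (< 100 °C, so full condensation is consistent).

T_f ≈ 51.5 °C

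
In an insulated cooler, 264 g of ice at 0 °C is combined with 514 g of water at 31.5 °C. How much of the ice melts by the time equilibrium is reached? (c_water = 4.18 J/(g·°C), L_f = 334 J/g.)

Cooling the water to 0 °C releases 514×4.18×31.5 = 67678 J.
Melting all 264 g of ice would need 264×334 = 88176 J.
67678 J < 88176 J, so only part of the ice melts and the system sits at 0 °C.
Mass melted = 67678/334 ≈ 202.6 g.

m_melted ≈ 203 g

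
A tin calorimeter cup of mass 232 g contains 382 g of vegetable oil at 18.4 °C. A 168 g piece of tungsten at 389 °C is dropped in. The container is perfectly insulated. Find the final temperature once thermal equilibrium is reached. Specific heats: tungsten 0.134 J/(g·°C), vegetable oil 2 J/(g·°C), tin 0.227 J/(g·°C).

Net heat exchanged in the isolated system is zero:
168×0.134×(T − 389) + 382×2×(T − 18.4) + 232×0.227×(T − 18.4) = 0
839.18 T = 23784
T ≈ 28.34 °C

T_f ≈ 28.3 °C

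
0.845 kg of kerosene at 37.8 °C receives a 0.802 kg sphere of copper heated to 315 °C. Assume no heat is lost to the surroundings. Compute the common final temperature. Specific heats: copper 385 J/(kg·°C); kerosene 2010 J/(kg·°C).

T_f ≈ 80.4 °C

|Q_copper| = |Q_kerosene|:
0.802*385*(315 − T) = 0.845*2010*(T − 37.8)
308.77(315 − T) = 1698.5(T − 37.8)
2007.2 T = 161464  ⇒  T ≈ 80.44 °C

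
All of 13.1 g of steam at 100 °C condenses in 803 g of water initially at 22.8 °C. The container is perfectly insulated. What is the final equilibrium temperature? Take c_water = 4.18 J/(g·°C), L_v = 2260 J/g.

Energy conservation, ΣQ = 0:
steam→water at 100 °C releases m L_v = 13.1×2260 = 29606; condensed water 100 °C→T: 54.76(T − 100); water warms: 803×4.18×(T − 22.8) = 3356.5(T − 22.8)
3411.3 T = 29606 + 5475.8 + 76529 = 111611
T ≈ 32.72 °C — below 100 °C, confirming all the steam condensed.

T_f ≈ 32.7 °C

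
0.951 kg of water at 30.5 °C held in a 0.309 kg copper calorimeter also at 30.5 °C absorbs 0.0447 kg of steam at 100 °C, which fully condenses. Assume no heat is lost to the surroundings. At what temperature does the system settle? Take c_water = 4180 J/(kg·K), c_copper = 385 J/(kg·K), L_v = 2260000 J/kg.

T_f ≈ 57.1 °C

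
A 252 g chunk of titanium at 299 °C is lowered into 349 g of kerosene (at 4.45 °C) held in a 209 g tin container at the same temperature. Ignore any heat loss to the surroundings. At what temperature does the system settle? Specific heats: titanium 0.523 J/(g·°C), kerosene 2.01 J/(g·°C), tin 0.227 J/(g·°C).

T_f ≈ 48.5 °C

Conservation of energy gives ΣQ = 0:
252×0.523×(T − 299) + 349×2.01×(T − 4.45) + 209×0.227×(T − 4.45) = 0
131.8(T − 299) + 701.49(T − 4.45) + 47.44(T − 4.45) = 0
(131.8 + 701.49 + 47.44) T = 131.8×299 + 701.49×4.45 + 47.44×4.45
T = 42740 / 880.73 = 48.5 °C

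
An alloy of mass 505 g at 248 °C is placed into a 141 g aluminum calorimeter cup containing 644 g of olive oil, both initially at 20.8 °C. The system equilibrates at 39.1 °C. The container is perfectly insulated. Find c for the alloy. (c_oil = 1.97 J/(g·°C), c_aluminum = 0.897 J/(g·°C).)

Setting the total heat transfer to zero:
505·c·(39.1 − 248) + 644·1.97·(39.1 − 20.8) + 141·0.897·(39.1 − 20.8) = 0
-105494 c = -25531
c = -25531/-105494 ≈ 0.242 J/(g·°C)

c ≈ 0.242 J/(g·°C)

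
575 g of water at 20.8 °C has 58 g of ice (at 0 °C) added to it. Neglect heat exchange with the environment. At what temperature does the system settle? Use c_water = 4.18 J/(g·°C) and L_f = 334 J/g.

Taking heat into each body as positive, Σ m c ΔT = 0:
latent heat to melt: 58×334 = 19372
  meltwater 0→T: 58×4.18×T = 242.44 T
  water: 2403.5(T − 20.8)
2645.9 T = 49993 − 19372 = 30621
T ≈ 11.57 °C (positive, so assuming full melt was valid).

T_f ≈ 11.6 °C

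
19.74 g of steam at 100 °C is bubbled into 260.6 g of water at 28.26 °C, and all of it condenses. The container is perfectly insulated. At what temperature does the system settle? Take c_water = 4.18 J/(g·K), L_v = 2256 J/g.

Setting the total heat transfer to zero:
steam→water at 100 °C releases m L_v = 19.74·2256 = 44533
  condensate cools 100→T: 19.74·4.18·(T − 100) = 82.51(T − 100)
  water warms: 260.6·4.18·(T − 28.26) = 1089.3(T − 28.26)
1171.8 T = 44533 + 8251.3 + 30784 = 83569
T ≈ 71.32 °C, under the boiling point, so the assumption holds.

T_f ≈ 71.3 °C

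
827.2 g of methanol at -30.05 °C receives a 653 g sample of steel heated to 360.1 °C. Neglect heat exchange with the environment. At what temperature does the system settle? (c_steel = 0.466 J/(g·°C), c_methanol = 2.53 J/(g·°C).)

Heat lost by the steel equals heat gained by the methanol:
653·0.466·(360.1 − T) = 827.2·2.53·(T − (-30.05))
304.3(360.1 − T) = 2092.8(T − (-30.05))
2397.1 T = 46689  ⇒  T ≈ 19.48 °C

T_f ≈ 19.5 °C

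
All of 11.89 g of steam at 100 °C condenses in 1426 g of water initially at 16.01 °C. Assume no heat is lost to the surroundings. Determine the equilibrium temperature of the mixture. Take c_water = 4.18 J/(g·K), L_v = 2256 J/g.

T_f ≈ 21.2 °C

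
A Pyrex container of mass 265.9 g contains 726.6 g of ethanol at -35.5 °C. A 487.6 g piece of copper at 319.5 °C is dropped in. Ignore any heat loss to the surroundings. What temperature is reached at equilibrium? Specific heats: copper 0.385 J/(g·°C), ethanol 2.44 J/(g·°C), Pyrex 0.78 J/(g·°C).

T_f ≈ -4.8 °C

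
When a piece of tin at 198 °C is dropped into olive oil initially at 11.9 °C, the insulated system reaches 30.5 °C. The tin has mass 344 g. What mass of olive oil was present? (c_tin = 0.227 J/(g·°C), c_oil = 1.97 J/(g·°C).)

|Q_tin| = |Q_oil|:
344·0.227·(198 − 30.5) = m·1.97·(30.5 − 11.9)
36.64 m = 13080  ⇒  m ≈ 357 g

m ≈ 357 g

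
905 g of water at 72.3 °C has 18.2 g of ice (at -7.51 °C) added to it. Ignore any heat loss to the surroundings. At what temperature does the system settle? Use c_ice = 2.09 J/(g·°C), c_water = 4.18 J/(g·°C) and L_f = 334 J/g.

Sum of m c ΔT and latent-heat terms is zero:
warm ice to 0 °C: 18.2·2.09·(0 − (-7.51)) = 285.67
  fusion: m_ice L_f = 18.2·334 = 6078.8
  meltwater 0→T: 18.2·4.18·T = 76.08 T
  water cools: 905·4.18·(T − 72.3) = 3782.9(T − 72.3)
3859 T = 273504 − 6364.5 = 267139
T ≈ 69.23 °C (positive, so assuming full melt was valid).

T_f ≈ 69.2 °C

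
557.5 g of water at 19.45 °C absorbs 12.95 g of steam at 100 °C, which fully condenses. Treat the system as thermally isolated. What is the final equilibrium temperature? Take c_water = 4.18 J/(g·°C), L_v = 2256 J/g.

T_f ≈ 33.5 °C

Conservation of energy gives ΣQ = 0:
condense steam: −12.95·2256 = −29215; condensate cools 100→T: 12.95·4.18·(T − 100) = 54.13(T − 100); water warms: 557.5·4.18·(T − 19.45) = 2330.3(T − 19.45)
2384.5 T = 29215 + 5413.1 + 45325 = 79954
T ≈ 33.53 °C, under the boiling point, so the assumption holds.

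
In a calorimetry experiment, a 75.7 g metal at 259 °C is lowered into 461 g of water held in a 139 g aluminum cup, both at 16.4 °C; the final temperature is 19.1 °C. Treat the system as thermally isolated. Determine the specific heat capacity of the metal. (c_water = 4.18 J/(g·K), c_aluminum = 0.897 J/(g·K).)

c ≈ 0.305 J/(g·K)

Setting the total heat transfer to zero:
75.7·c·(19.1 − 259) + 461·4.18·(19.1 − 16.4) + 139·0.897·(19.1 − 16.4) = 0
-18160 c = -5539.5
c = -5539.5/-18160 ≈ 0.305 J/(g·K)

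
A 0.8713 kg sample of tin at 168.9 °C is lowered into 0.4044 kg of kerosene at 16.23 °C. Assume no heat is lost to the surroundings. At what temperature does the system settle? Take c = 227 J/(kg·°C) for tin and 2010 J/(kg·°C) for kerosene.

T_f ≈ 46.1 °C

Heat gained plus heat lost sum to zero:
0.8713·227·(T − 168.9) + 0.4044·2010·(T − 16.23) = 0
(197.79 + 812.84) T = 197.79·168.9 + 812.84·16.23
T = 46598 / 1010.6 = 46.1 °C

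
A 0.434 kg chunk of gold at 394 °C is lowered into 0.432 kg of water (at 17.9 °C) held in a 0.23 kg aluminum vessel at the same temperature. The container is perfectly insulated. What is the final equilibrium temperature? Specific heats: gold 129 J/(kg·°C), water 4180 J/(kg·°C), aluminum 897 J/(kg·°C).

T_f ≈ 28.1 °C

T_f is the heat-capacity-weighted average of the initial temperatures:
T_f = (55.99×394 + 1805.8×17.9 + 206.31×17.9) / (55.99 + 1805.8 + 206.31)
    = 58075 / 2068.1 ≈ 28.08 °C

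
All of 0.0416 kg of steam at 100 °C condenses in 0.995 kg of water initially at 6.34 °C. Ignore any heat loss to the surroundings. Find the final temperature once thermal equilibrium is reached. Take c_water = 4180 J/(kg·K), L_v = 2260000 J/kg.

T_f ≈ 31.8 °C

Heat gained plus heat lost sum to zero:
latent heat released on condensation: 0.0416×2260000 = 94016
  condensate cools 100→T: 0.0416×4180×(T − 100) = 173.89(T − 100)
  water warms: 0.995×4180×(T − 6.34) = 4159.1(T − 6.34)
4333 T = 94016 + 17389 + 26369 = 137773
T ≈ 31.80 °C, under the boiling point, so the assumption holds.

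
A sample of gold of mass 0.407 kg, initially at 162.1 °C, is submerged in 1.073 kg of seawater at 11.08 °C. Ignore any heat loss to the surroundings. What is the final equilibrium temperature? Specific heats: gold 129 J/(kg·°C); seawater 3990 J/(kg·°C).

T_f ≈ 12.9 °C

Taking heat into each body as positive, Σ m c ΔT = 0:
0.407×129×(T − 162.1) + 1.073×3990×(T − 11.08) = 0
52.5(T − 162.1) + 4281.3(T − 11.08) = 0
(52.5 + 4281.3) T = 52.5×162.1 + 4281.3×11.08
T = 55947 / 4333.8 = 12.9 °C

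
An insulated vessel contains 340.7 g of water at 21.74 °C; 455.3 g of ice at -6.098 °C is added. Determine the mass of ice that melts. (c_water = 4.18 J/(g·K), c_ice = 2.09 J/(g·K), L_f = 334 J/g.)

m_melted ≈ 75.3 g

Cooling the water to 0 °C releases 340.7·4.18·21.74 = 30960 J.
Warming the ice to 0 °C takes 455.3·2.09·6.098 = 5802.7 J, leaving 25158 J for melting.
To melt every bit of ice: 455.3·334 = 152070 J.
25158 J < 152070 J, so only part of the ice melts and the system sits at 0 °C.
m_melted·334 = 25158  ⇒  m_melted ≈ 75.32 g.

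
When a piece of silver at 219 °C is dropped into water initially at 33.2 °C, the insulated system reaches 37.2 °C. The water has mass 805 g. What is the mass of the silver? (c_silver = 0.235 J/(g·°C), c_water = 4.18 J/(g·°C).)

m ≈ 315 g

Heat lost by the silver = heat gained by the water:
m×0.235×(219 − 37.2) = 805×4.18×(37.2 − 33.2)
42.72 m = 13460  ⇒  m ≈ 315 g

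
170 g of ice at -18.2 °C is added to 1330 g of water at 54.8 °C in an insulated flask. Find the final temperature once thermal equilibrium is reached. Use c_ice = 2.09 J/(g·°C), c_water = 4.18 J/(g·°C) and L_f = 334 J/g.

T_f ≈ 38.5 °C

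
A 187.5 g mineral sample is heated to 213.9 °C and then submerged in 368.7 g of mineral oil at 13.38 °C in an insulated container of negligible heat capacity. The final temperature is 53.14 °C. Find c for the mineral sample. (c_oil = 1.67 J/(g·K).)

c ≈ 0.812 J/(g·K)

Let T be the final temperature. ΣQ_i = 0:
187.5·c·(53.14 − 213.9) + 368.7·1.67·(53.14 − 13.38) = 0
-30142 c = -24481
c = -24481/-30142 ≈ 0.8122 J/(g·K)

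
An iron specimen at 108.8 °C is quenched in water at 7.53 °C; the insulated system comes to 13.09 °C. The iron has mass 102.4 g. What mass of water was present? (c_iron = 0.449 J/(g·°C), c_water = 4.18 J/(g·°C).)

m ≈ 189 g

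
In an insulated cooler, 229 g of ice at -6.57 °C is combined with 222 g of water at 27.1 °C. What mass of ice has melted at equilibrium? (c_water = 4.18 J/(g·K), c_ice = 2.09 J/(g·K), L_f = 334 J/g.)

m_melted ≈ 65.9 g

Cooling the water to 0 °C releases 222×4.18×27.1 = 25148 J.
Of that, 229×2.09×6.57 = 3144.5 J goes to bring the ice to 0 °C, leaving 22003 J.
To melt every bit of ice: 229×334 = 76486 J.
22003 J < 76486 J, so only part of the ice melts and the system sits at 0 °C.
Mass melted = 22003/334 ≈ 65.88 g.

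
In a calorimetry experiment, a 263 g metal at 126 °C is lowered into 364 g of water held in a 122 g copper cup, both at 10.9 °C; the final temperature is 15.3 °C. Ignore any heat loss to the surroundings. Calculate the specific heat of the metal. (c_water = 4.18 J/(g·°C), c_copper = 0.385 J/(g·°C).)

c ≈ 0.237 J/(g·°C)

Taking heat into each body as positive, Σ m c ΔT = 0:
263·c·(15.3 − 126) + 364·4.18·(15.3 − 10.9) + 122·0.385·(15.3 − 10.9) = 0
-29114 c = -6901.4
c = -6901.4/-29114 ≈ 0.237 J/(g·°C)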